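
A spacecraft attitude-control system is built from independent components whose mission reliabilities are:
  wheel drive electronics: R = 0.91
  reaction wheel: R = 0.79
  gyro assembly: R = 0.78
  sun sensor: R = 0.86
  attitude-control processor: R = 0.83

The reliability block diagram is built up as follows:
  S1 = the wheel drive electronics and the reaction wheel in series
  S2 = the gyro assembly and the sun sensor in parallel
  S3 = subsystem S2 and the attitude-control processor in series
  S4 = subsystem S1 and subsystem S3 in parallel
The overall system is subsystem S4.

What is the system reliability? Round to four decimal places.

Series (wheel drive electronics and reaction wheel): 0.910000 × 0.790000 = 0.718900
Parallel (gyro assembly and sun sensor): 1 − (1 − 0.780000)(1 − 0.860000) = 0.969200
Series ([0.969200] and attitude-control processor): 0.969200 × 0.830000 = 0.804436
Parallel ([0.718900] and [0.804436]): 1 − (1 − 0.718900)(1 − 0.804436) = 0.9450

0.9450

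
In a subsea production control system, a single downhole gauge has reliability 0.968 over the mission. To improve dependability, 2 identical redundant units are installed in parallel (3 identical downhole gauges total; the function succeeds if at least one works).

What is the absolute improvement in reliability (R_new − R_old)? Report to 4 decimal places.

0.0320

R_before = 0.968
R_after = 1 − (1 − 0.968)^3 = 1.0000
ΔR = 1.0000 − 0.968 = 0.0320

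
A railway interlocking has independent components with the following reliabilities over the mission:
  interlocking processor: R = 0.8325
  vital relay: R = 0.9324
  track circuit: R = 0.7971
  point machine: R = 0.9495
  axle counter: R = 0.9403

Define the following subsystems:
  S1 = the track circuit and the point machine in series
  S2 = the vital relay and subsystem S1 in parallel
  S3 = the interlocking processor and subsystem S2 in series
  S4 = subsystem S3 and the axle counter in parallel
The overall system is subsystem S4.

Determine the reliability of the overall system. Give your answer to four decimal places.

0.9892

Series (track circuit and point machine): 0.797100 × 0.949500 = 0.756846
Parallel (vital relay and [0.756846]): 1 − (1 − 0.932400)(1 − 0.756846) = 0.983563
Series (interlocking processor and [0.983563]): 0.832500 × 0.983563 = 0.818816
Parallel ([0.818816] and axle counter): 1 − (1 − 0.818816)(1 − 0.940300) = 0.9892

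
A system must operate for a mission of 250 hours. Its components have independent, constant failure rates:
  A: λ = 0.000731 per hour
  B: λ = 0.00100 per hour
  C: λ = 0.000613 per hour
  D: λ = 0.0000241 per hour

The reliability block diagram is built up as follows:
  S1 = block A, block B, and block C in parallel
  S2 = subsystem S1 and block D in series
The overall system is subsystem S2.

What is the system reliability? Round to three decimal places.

0.989

R(A) = exp(−0.000731 × 250) = 0.83298
R(B) = exp(−0.00100 × 250) = 0.77880
R(C) = exp(−0.000613 × 250) = 0.85792
R(D) = exp(−0.0000241 × 250) = 0.99399
Parallel (A, B, and C): 1 − (1 − 0.83298)(1 − 0.77880)(1 − 0.85792) = 0.99475
Series ([0.99475] and D): 0.99475 × 0.99399 = 0.989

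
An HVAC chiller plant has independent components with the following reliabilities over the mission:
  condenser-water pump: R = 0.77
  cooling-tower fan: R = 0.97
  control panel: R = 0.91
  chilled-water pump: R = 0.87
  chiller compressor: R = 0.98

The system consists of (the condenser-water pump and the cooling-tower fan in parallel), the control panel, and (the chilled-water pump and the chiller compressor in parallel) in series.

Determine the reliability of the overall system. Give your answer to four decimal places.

0.9014

Parallel (condenser-water pump and cooling-tower fan): 1 − (1 − 0.770000)(1 − 0.970000) = 0.993100
Parallel (chilled-water pump and chiller compressor): 1 − (1 − 0.870000)(1 − 0.980000) = 0.997400
Series ([0.993100], control panel, and [0.997400]): 0.993100 × 0.910000 × 0.997400 = 0.9014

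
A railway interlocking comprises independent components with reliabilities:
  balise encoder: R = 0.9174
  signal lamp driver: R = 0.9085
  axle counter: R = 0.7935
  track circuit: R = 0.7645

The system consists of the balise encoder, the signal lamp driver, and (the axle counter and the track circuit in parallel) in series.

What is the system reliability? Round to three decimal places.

0.793

Parallel (axle counter and track circuit): 1 − (1 − 0.79350)(1 − 0.76450) = 0.95137
Series (balise encoder, signal lamp driver, and [0.95137]): 0.91740 × 0.90850 × 0.95137 = 0.793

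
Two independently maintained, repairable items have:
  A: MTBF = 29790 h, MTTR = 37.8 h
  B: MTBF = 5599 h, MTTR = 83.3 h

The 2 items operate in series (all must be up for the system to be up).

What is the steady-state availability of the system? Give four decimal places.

A(A) = MTBF/(MTBF+MTTR) = 29790/(29790+37.8) = 0.998733
A(B) = MTBF/(MTBF+MTTR) = 5599/(5599+83.3) = 0.985340
Series availability: 0.998733 × 0.985340 = 0.9841

0.9841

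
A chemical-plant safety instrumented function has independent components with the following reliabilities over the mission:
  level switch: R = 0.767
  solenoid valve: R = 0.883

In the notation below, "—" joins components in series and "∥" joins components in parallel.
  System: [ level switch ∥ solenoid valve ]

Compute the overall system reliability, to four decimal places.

0.9727

Parallel (level switch and solenoid valve): 1 − (1 − 0.767000)(1 − 0.883000) = 0.9727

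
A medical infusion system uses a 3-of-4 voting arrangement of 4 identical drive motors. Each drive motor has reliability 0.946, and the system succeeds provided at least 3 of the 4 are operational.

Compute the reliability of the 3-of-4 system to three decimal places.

R = Σ_{i=3}^{4} C(4,i) p^i (1−p)^{4−i} with p = 0.946
C(4,3)·0.946^3·0.054^1 = 0.18286
C(4,4)·0.946^4·0.054^0 = 0.80087
Sum = 0.984

0.984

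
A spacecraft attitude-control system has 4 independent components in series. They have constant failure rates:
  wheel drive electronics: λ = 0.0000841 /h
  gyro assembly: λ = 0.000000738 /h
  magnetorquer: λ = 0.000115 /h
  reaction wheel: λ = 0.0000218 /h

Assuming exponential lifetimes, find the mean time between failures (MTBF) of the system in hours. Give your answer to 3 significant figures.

4510

Series of exponential components: λ_sys = Σ λ_i
λ_sys = 0.0000841 + 0.000000738 + 0.000115 + 0.0000218 = 2.2164e-04 /h
MTBF = 1 / λ_sys = 4510 h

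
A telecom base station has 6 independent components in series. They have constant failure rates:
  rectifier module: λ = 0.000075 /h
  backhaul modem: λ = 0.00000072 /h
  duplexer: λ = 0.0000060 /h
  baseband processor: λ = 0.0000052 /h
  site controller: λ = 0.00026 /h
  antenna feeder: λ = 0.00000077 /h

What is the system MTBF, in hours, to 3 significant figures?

Series of exponential components: λ_sys = Σ λ_i
λ_sys = 0.000075 + 0.00000072 + 0.0000060 + 0.0000052 + 0.00026 + 0.00000077 = 3.4769e-04 /h
MTBF = 1 / λ_sys = 2880 h

2880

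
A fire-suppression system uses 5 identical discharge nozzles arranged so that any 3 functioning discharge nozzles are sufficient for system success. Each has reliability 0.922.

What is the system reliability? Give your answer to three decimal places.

0.996

R = Σ_{i=3}^{5} C(5,i) p^i (1−p)^{5−i} with p = 0.922
C(5,3)·0.922^3·0.078^2 = 0.04769
C(5,4)·0.922^4·0.078^1 = 0.28183
C(5,5)·0.922^5·0.078^0 = 0.66628
Sum = 0.996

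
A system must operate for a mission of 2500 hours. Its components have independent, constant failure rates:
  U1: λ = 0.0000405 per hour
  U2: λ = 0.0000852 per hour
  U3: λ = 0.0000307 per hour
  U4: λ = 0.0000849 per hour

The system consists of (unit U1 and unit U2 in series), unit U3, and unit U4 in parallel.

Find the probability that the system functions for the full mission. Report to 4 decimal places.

R(U1) = exp(−0.0000405 × 2500) = 0.903707
R(U2) = exp(−0.0000852 × 2500) = 0.808156
R(U3) = exp(−0.0000307 × 2500) = 0.926121
R(U4) = exp(−0.0000849 × 2500) = 0.808762
Series (U1 and U2): 0.903707 × 0.808156 = 0.730336
Parallel ([0.730336], U3, and U4): 1 − (1 − 0.730336)(1 − 0.926121)(1 − 0.808762) = 0.9962

0.9962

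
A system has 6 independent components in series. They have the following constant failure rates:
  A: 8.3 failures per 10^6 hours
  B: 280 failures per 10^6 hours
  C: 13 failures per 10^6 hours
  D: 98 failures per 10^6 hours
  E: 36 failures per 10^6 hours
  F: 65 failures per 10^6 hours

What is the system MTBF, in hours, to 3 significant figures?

2000

Series of exponential components: λ_sys = Σ λ_i
λ_sys = 0.0000083 + 0.00028 + 0.000013 + 0.000098 + 0.000036 + 0.000065 = 5.0030e-04 /h
MTBF = 1 / λ_sys = 2000 h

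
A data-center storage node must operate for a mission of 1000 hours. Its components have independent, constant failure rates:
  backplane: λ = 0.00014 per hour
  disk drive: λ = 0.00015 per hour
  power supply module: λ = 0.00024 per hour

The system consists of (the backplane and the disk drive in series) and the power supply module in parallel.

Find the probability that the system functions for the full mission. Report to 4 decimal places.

R(backplane) = exp(−0.00014 × 1000) = 0.869358
R(disk drive) = exp(−0.00015 × 1000) = 0.860708
R(power supply module) = exp(−0.00024 × 1000) = 0.786628
Series (backplane and disk drive): 0.869358 × 0.860708 = 0.748263
Parallel ([0.748263] and power supply module): 1 − (1 − 0.748263)(1 − 0.786628) = 0.9463

0.9463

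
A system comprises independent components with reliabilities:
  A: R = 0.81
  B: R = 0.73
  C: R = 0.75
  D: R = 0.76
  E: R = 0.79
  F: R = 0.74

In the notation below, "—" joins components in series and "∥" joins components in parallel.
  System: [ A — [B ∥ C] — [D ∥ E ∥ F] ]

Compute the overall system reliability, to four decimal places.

0.7454

Parallel (B and C): 1 − (1 − 0.730000)(1 − 0.750000) = 0.932500
Parallel (D, E, and F): 1 − (1 − 0.760000)(1 − 0.790000)(1 − 0.740000) = 0.986896
Series (A, [0.932500], and [0.986896]): 0.810000 × 0.932500 × 0.986896 = 0.7454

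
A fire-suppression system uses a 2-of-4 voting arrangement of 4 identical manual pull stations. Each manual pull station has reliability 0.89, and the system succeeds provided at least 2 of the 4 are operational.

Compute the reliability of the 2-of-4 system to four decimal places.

0.9951

R = Σ_{i=2}^{4} C(4,i) p^i (1−p)^{4−i} with p = 0.89
C(4,2)·0.89^2·0.11^2 = 0.057506
C(4,3)·0.89^3·0.11^1 = 0.310186
C(4,4)·0.89^4·0.11^0 = 0.627422
Sum = 0.9951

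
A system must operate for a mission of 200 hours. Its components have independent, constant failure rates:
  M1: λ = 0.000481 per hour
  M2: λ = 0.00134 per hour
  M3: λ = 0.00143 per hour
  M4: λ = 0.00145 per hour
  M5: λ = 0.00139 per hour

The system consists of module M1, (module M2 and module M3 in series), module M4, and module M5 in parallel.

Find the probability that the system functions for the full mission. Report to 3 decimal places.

R(M1) = exp(−0.000481 × 200) = 0.90828
R(M2) = exp(−0.00134 × 200) = 0.76491
R(M3) = exp(−0.00143 × 200) = 0.75126
R(M4) = exp(−0.00145 × 200) = 0.74826
R(M5) = exp(−0.00139 × 200) = 0.75730
Series (M2 and M3): 0.76491 × 0.75126 = 0.57465
Parallel (M1, [0.57465], M4, and M5): 1 − (1 − 0.90828)(1 − 0.57465)(1 − 0.74826)(1 − 0.75730) = 0.998

0.998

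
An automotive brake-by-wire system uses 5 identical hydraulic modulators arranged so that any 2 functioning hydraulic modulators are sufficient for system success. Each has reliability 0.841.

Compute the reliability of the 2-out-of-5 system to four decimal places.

0.9972

R = Σ_{i=2}^{5} C(5,i) p^i (1−p)^{5−i} with p = 0.841
C(5,2)·0.841^2·0.159^3 = 0.028430
C(5,3)·0.841^3·0.159^2 = 0.150377
C(5,4)·0.841^4·0.159^1 = 0.397696
C(5,5)·0.841^5·0.159^0 = 0.420707
Sum = 0.9972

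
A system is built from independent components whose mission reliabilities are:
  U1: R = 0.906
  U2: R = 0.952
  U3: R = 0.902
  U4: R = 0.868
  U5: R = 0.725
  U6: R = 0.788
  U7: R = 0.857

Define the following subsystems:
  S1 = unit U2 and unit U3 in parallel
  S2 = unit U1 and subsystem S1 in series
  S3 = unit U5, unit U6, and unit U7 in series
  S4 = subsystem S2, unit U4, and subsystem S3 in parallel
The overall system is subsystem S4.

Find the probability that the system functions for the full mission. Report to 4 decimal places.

0.9934

Parallel (U2 and U3): 1 − (1 − 0.952000)(1 − 0.902000) = 0.995296
Series (U1 and [0.995296]): 0.906000 × 0.995296 = 0.901738
Series (U5, U6, and U7): 0.725000 × 0.788000 × 0.857000 = 0.489604
Parallel ([0.901738], U4, and [0.489604]): 1 − (1 − 0.901738)(1 − 0.868000)(1 − 0.489604) = 0.9934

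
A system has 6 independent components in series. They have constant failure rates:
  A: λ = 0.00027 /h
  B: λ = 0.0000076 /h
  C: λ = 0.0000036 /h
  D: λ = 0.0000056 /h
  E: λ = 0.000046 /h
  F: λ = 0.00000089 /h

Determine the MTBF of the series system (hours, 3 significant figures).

Series of exponential components: λ_sys = Σ λ_i
λ_sys = 0.00027 + 0.0000076 + 0.0000036 + 0.0000056 + 0.000046 + 0.00000089 = 3.3369e-04 /h
MTBF = 1 / λ_sys = 3000 h

3000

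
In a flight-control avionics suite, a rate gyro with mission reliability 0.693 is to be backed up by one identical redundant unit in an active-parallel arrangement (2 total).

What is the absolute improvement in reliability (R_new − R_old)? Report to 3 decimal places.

R_before = 0.693
R_after = 1 − (1 − 0.693)^2 = 0.906
ΔR = 0.906 − 0.693 = 0.213

0.213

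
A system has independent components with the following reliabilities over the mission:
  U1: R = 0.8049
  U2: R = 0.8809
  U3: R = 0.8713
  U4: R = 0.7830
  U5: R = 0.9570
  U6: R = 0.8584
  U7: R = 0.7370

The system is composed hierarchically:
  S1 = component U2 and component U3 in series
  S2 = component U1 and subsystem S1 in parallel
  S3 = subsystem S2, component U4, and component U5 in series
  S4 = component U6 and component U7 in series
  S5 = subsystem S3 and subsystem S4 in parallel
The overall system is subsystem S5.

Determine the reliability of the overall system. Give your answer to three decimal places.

0.895

Series (U2 and U3): 0.88090 × 0.87130 = 0.76753
Parallel (U1 and [0.76753]): 1 − (1 − 0.80490)(1 − 0.76753) = 0.95465
Series ([0.95465], U4, and U5): 0.95465 × 0.78300 × 0.95700 = 0.71535
Series (U6 and U7): 0.85840 × 0.73700 = 0.63264
Parallel ([0.71535] and [0.63264]): 1 − (1 − 0.71535)(1 − 0.63264) = 0.895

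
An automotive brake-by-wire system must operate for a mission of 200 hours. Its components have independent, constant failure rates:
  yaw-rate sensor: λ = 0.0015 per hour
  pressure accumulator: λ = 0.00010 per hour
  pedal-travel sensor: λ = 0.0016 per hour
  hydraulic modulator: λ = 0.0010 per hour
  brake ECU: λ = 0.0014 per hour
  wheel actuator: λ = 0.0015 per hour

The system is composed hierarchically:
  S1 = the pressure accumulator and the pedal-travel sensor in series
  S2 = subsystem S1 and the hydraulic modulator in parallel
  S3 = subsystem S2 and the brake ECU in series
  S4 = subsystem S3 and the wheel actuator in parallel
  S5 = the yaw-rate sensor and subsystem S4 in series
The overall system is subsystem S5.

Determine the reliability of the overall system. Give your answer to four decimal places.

0.6863

R(yaw-rate sensor) = exp(−0.0015 × 200) = 0.740818
R(pressure accumulator) = exp(−0.00010 × 200) = 0.980199
R(pedal-travel sensor) = exp(−0.0016 × 200) = 0.726149
R(hydraulic modulator) = exp(−0.0010 × 200) = 0.818731
R(brake ECU) = exp(−0.0014 × 200) = 0.755784
R(wheel actuator) = exp(−0.0015 × 200) = 0.740818
Series (pressure accumulator and pedal-travel sensor): 0.980199 × 0.726149 = 0.711771
Parallel ([0.711771] and hydraulic modulator): 1 − (1 − 0.711771)(1 − 0.818731) = 0.947753
Series ([0.947753] and brake ECU): 0.947753 × 0.755784 = 0.716297
Parallel ([0.716297] and wheel actuator): 1 − (1 − 0.716297)(1 − 0.740818) = 0.926469
Series (yaw-rate sensor and [0.926469]): 0.740818 × 0.926469 = 0.6863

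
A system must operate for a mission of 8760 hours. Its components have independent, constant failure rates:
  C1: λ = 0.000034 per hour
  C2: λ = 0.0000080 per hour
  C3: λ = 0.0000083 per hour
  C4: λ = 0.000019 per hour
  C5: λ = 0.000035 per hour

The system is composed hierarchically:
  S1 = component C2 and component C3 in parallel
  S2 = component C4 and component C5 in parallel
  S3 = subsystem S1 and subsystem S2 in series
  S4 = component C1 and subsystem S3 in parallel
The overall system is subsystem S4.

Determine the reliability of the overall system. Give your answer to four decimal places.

R(C1) = exp(−0.000034 × 8760) = 0.742420
R(C2) = exp(−0.0000080 × 8760) = 0.932319
R(C3) = exp(−0.0000083 × 8760) = 0.929872
R(C4) = exp(−0.000019 × 8760) = 0.846674
R(C5) = exp(−0.000035 × 8760) = 0.735945
Parallel (C2 and C3): 1 − (1 − 0.932319)(1 − 0.929872) = 0.995254
Parallel (C4 and C5): 1 − (1 − 0.846674)(1 − 0.735945) = 0.959514
Series ([0.995254] and [0.959514]): 0.995254 × 0.959514 = 0.954960
Parallel (C1 and [0.954960]): 1 − (1 − 0.742420)(1 − 0.954960) = 0.9884

0.9884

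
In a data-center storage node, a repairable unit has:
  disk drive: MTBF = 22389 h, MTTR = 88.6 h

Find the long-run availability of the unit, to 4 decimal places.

A(disk drive) = MTBF/(MTBF+MTTR) = 22389/(22389+88.6) = 0.9961

0.9961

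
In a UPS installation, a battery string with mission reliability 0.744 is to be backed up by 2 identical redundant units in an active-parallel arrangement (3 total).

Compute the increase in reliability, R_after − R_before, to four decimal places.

0.2392

R_before = 0.744
R_after = 1 − (1 − 0.744)^3 = 0.9832
ΔR = 0.9832 − 0.744 = 0.2392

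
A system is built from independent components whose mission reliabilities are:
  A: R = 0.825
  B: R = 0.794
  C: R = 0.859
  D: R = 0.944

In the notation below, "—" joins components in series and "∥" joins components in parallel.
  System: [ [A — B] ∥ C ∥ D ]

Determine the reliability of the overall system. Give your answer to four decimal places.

Series (A and B): 0.825000 × 0.794000 = 0.655050
Parallel ([0.655050], C, and D): 1 − (1 − 0.655050)(1 − 0.859000)(1 − 0.944000) = 0.9973

0.9973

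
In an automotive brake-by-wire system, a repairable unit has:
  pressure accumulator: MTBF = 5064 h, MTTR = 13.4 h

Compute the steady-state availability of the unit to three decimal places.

0.997

A(pressure accumulator) = MTBF/(MTBF+MTTR) = 5064/(5064+13.4) = 0.997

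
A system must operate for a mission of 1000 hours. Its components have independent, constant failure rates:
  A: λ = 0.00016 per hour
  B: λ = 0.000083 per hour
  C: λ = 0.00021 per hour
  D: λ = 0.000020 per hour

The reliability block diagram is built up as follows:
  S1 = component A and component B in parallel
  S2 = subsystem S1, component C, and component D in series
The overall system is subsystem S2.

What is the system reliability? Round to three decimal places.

R(A) = exp(−0.00016 × 1000) = 0.85214
R(B) = exp(−0.000083 × 1000) = 0.92035
R(C) = exp(−0.00021 × 1000) = 0.81058
R(D) = exp(−0.000020 × 1000) = 0.98020
Parallel (A and B): 1 − (1 − 0.85214)(1 − 0.92035) = 0.98822
Series ([0.98822], C, and D): 0.98822 × 0.81058 × 0.98020 = 0.785

0.785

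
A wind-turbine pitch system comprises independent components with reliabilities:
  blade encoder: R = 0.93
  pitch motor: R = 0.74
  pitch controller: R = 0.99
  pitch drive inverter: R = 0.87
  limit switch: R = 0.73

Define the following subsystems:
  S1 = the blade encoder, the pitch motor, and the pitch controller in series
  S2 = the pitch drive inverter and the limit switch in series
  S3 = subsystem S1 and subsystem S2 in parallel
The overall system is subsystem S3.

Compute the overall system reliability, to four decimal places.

Series (blade encoder, pitch motor, and pitch controller): 0.930000 × 0.740000 × 0.990000 = 0.681318
Series (pitch drive inverter and limit switch): 0.870000 × 0.730000 = 0.635100
Parallel ([0.681318] and [0.635100]): 1 − (1 − 0.681318)(1 − 0.635100) = 0.8837

0.8837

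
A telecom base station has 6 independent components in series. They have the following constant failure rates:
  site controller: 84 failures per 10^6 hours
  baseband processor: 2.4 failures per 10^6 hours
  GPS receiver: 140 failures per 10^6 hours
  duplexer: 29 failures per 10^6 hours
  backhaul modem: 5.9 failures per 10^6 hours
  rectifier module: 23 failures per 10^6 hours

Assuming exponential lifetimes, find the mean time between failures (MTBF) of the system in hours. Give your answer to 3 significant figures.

Series of exponential components: λ_sys = Σ λ_i
λ_sys = 0.000084 + 0.0000024 + 0.00014 + 0.000029 + 0.0000059 + 0.000023 = 2.8430e-04 /h
MTBF = 1 / λ_sys = 3520 h

3520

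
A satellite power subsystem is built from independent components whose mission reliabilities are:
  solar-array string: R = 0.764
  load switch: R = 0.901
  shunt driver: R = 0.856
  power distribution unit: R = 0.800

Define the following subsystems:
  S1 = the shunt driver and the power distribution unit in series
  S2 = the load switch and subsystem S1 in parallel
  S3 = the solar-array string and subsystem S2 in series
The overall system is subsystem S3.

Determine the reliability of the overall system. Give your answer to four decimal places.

Series (shunt driver and power distribution unit): 0.856000 × 0.800000 = 0.684800
Parallel (load switch and [0.684800]): 1 − (1 − 0.901000)(1 − 0.684800) = 0.968795
Series (solar-array string and [0.968795]): 0.764000 × 0.968795 = 0.7402

0.7402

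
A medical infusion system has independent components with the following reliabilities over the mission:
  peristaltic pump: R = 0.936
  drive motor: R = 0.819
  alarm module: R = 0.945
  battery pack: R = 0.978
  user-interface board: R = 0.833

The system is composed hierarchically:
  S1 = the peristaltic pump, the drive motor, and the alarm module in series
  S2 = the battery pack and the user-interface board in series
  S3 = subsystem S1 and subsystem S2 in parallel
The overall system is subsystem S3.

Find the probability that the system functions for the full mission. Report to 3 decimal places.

0.949

Series (peristaltic pump, drive motor, and alarm module): 0.93600 × 0.81900 × 0.94500 = 0.72442
Series (battery pack and user-interface board): 0.97800 × 0.83300 = 0.81467
Parallel ([0.72442] and [0.81467]): 1 − (1 − 0.72442)(1 − 0.81467) = 0.949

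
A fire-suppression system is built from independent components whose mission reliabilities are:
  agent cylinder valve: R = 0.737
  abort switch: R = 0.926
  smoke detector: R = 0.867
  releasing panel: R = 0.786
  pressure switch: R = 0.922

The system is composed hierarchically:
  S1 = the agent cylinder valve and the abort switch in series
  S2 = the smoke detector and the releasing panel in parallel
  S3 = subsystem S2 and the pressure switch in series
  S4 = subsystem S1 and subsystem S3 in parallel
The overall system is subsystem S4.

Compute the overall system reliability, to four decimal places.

0.9669

Series (agent cylinder valve and abort switch): 0.737000 × 0.926000 = 0.682462
Parallel (smoke detector and releasing panel): 1 − (1 − 0.867000)(1 − 0.786000) = 0.971538
Series ([0.971538] and pressure switch): 0.971538 × 0.922000 = 0.895758
Parallel ([0.682462] and [0.895758]): 1 − (1 − 0.682462)(1 − 0.895758) = 0.9669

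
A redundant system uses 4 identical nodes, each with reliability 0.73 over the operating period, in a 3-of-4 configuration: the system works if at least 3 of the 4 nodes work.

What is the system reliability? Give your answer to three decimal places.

0.704

R = Σ_{i=3}^{4} C(4,i) p^i (1−p)^{4−i} with p = 0.73
C(4,3)·0.73^3·0.27^1 = 0.42014
C(4,4)·0.73^4·0.27^0 = 0.28398
Sum = 0.704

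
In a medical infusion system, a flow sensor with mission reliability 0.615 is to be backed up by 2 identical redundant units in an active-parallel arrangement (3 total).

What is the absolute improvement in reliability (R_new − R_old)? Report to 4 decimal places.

0.3279

R_before = 0.615
R_after = 1 − (1 − 0.615)^3 = 0.9429
ΔR = 0.9429 − 0.615 = 0.3279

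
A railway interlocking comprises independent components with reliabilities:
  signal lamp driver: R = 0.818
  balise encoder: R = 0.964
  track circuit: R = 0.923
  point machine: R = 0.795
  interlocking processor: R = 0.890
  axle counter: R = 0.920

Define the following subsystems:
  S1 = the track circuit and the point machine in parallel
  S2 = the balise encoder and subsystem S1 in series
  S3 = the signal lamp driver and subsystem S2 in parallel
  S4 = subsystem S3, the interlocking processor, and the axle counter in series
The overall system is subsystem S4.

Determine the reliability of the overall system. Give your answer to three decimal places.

Parallel (track circuit and point machine): 1 − (1 − 0.92300)(1 − 0.79500) = 0.98422
Series (balise encoder and [0.98422]): 0.96400 × 0.98422 = 0.94879
Parallel (signal lamp driver and [0.94879]): 1 − (1 − 0.81800)(1 − 0.94879) = 0.99068
Series ([0.99068], interlocking processor, and axle counter): 0.99068 × 0.89000 × 0.92000 = 0.811

0.811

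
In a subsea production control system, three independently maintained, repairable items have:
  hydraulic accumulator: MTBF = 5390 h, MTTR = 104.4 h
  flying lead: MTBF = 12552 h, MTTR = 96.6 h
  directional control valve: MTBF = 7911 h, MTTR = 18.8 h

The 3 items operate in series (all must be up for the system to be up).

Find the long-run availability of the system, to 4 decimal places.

0.9712

A(hydraulic accumulator) = MTBF/(MTBF+MTTR) = 5390/(5390+104.4) = 0.980999
A(flying lead) = MTBF/(MTBF+MTTR) = 12552/(12552+96.6) = 0.992363
A(directional control valve) = MTBF/(MTBF+MTTR) = 7911/(7911+18.8) = 0.997629
Series availability: 0.980999 × 0.992363 × 0.997629 = 0.9712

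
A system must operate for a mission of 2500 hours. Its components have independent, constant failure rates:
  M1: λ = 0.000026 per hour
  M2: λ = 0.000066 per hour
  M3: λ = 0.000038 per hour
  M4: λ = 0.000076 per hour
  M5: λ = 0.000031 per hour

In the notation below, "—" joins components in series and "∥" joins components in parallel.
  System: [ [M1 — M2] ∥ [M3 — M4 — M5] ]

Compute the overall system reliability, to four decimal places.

R(M1) = exp(−0.000026 × 2500) = 0.937067
R(M2) = exp(−0.000066 × 2500) = 0.847894
R(M3) = exp(−0.000038 × 2500) = 0.909373
R(M4) = exp(−0.000076 × 2500) = 0.826959
R(M5) = exp(−0.000031 × 2500) = 0.925427
Series (M1 and M2): 0.937067 × 0.847894 = 0.794533
Series (M3, M4, and M5): 0.909373 × 0.826959 × 0.925427 = 0.695934
Parallel ([0.794533] and [0.695934]): 1 − (1 − 0.794533)(1 − 0.695934) = 0.9375

0.9375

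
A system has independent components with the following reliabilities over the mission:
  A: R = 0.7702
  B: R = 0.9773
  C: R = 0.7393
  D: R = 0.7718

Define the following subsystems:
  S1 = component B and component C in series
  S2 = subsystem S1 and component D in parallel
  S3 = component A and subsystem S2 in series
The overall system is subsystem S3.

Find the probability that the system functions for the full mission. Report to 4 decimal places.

0.7214

Series (B and C): 0.977300 × 0.739300 = 0.722518
Parallel ([0.722518] and D): 1 − (1 − 0.722518)(1 − 0.771800) = 0.936679
Series (A and [0.936679]): 0.770200 × 0.936679 = 0.7214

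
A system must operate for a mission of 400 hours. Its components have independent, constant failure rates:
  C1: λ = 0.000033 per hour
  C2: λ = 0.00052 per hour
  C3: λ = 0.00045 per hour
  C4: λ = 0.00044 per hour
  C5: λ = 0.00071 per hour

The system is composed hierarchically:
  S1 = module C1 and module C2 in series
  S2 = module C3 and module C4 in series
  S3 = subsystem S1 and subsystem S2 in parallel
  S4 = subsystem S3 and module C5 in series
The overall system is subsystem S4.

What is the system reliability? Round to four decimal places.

0.7080

R(C1) = exp(−0.000033 × 400) = 0.986887
R(C2) = exp(−0.00052 × 400) = 0.812207
R(C3) = exp(−0.00045 × 400) = 0.835270
R(C4) = exp(−0.00044 × 400) = 0.838618
R(C5) = exp(−0.00071 × 400) = 0.752767
Series (C1 and C2): 0.986887 × 0.812207 = 0.801557
Series (C3 and C4): 0.835270 × 0.838618 = 0.700472
Parallel ([0.801557] and [0.700472]): 1 − (1 − 0.801557)(1 − 0.700472) = 0.940561
Series ([0.940561] and C5): 0.940561 × 0.752767 = 0.7080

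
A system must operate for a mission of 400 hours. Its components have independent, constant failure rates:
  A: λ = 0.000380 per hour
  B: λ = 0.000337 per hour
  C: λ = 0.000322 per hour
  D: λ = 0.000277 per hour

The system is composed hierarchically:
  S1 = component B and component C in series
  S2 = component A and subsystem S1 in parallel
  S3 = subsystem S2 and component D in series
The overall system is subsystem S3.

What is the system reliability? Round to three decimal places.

0.866

R(A) = exp(−0.000380 × 400) = 0.85899
R(B) = exp(−0.000337 × 400) = 0.87389
R(C) = exp(−0.000322 × 400) = 0.87915
R(D) = exp(−0.000277 × 400) = 0.89512
Series (B and C): 0.87389 × 0.87915 = 0.76828
Parallel (A and [0.76828]): 1 − (1 − 0.85899)(1 − 0.76828) = 0.96733
Series ([0.96733] and D): 0.96733 × 0.89512 = 0.866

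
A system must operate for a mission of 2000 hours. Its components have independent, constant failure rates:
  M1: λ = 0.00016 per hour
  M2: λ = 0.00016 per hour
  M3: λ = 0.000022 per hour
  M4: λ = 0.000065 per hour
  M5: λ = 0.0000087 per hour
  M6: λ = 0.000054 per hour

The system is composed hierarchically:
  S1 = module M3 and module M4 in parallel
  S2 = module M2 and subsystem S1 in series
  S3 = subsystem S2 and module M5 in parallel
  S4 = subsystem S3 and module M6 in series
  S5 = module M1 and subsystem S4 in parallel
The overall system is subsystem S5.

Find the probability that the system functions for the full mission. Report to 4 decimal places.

0.9708

R(M1) = exp(−0.00016 × 2000) = 0.726149
R(M2) = exp(−0.00016 × 2000) = 0.726149
R(M3) = exp(−0.000022 × 2000) = 0.956954
R(M4) = exp(−0.000065 × 2000) = 0.878095
R(M5) = exp(−0.0000087 × 2000) = 0.982751
R(M6) = exp(−0.000054 × 2000) = 0.897628
Parallel (M3 and M4): 1 − (1 − 0.956954)(1 − 0.878095) = 0.994752
Series (M2 and [0.994752]): 0.726149 × 0.994752 = 0.722338
Parallel ([0.722338] and M5): 1 − (1 − 0.722338)(1 − 0.982751) = 0.995211
Series ([0.995211] and M6): 0.995211 × 0.897628 = 0.893329
Parallel (M1 and [0.893329]): 1 − (1 − 0.726149)(1 − 0.893329) = 0.9708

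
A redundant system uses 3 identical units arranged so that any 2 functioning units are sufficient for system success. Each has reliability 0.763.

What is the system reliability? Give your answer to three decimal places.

R = Σ_{i=2}^{3} C(3,i) p^i (1−p)^{3−i} with p = 0.763
C(3,2)·0.763^2·0.237^1 = 0.41392
C(3,3)·0.763^3·0.237^0 = 0.44419
Sum = 0.858

0.858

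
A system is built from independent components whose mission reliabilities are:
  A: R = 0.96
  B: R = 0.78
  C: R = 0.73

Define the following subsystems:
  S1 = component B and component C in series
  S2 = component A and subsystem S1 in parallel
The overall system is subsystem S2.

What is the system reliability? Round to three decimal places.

Series (B and C): 0.78000 × 0.73000 = 0.56940
Parallel (A and [0.56940]): 1 − (1 − 0.96000)(1 − 0.56940) = 0.983

0.983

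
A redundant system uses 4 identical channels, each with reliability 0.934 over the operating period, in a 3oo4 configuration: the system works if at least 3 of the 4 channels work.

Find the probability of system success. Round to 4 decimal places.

R = Σ_{i=3}^{4} C(4,i) p^i (1−p)^{4−i} with p = 0.934
C(4,3)·0.934^3·0.066^1 = 0.215102
C(4,4)·0.934^4·0.066^0 = 0.761005
Sum = 0.9761

0.9761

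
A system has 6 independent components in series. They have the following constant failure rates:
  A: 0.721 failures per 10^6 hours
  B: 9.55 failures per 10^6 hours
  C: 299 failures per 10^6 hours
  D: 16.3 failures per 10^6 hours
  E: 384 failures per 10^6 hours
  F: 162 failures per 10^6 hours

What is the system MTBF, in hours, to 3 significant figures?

1150

Series of exponential components: λ_sys = Σ λ_i
λ_sys = 0.000000721 + 0.00000955 + 0.000299 + 0.0000163 + 0.000384 + 0.000162 = 8.7157e-04 /h
MTBF = 1 / λ_sys = 1150 h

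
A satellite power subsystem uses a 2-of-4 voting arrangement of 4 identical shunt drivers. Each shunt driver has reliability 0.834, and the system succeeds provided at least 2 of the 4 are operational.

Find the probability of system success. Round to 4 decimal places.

0.9840

R = Σ_{i=2}^{4} C(4,i) p^i (1−p)^{4−i} with p = 0.834
C(4,2)·0.834^2·0.166^2 = 0.115000
C(4,3)·0.834^3·0.166^1 = 0.385182
C(4,4)·0.834^4·0.166^0 = 0.483798
Sum = 0.9840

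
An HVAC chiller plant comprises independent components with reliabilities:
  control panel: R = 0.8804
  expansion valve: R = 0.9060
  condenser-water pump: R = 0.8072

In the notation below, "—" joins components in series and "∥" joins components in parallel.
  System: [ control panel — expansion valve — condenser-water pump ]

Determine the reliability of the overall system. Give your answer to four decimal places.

0.6439

Series (control panel, expansion valve, and condenser-water pump): 0.880400 × 0.906000 × 0.807200 = 0.6439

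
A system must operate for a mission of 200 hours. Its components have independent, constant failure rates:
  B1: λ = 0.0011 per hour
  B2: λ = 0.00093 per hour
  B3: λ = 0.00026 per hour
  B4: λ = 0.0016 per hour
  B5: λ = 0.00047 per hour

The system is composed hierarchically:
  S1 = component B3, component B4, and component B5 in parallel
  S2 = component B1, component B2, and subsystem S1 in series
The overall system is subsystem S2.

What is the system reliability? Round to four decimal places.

R(B1) = exp(−0.0011 × 200) = 0.802519
R(B2) = exp(−0.00093 × 200) = 0.830274
R(B3) = exp(−0.00026 × 200) = 0.949329
R(B4) = exp(−0.0016 × 200) = 0.726149
R(B5) = exp(−0.00047 × 200) = 0.910283
Parallel (B3, B4, and B5): 1 − (1 − 0.949329)(1 − 0.726149)(1 − 0.910283) = 0.998755
Series (B1, B2, and [0.998755]): 0.802519 × 0.830274 × 0.998755 = 0.6655

0.6655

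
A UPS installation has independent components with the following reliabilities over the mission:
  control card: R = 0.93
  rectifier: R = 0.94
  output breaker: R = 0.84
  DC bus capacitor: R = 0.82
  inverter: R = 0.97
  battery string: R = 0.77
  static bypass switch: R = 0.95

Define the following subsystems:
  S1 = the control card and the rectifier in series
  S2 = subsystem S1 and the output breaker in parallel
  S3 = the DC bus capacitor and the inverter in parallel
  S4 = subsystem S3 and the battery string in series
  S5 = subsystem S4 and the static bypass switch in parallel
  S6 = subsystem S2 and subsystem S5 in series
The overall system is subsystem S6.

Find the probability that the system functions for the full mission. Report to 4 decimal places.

Series (control card and rectifier): 0.930000 × 0.940000 = 0.874200
Parallel ([0.874200] and output breaker): 1 − (1 − 0.874200)(1 − 0.840000) = 0.979872
Parallel (DC bus capacitor and inverter): 1 − (1 − 0.820000)(1 − 0.970000) = 0.994600
Series ([0.994600] and battery string): 0.994600 × 0.770000 = 0.765842
Parallel ([0.765842] and static bypass switch): 1 − (1 − 0.765842)(1 − 0.950000) = 0.988292
Series ([0.979872] and [0.988292]): 0.979872 × 0.988292 = 0.9684

0.9684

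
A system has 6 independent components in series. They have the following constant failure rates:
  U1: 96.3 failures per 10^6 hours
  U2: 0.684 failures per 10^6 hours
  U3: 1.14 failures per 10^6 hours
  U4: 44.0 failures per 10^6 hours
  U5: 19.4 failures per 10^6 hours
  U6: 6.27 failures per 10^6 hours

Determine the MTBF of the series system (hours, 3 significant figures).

5960

Series of exponential components: λ_sys = Σ λ_i
λ_sys = 0.0000963 + 0.000000684 + 0.00000114 + 0.0000440 + 0.0000194 + 0.00000627 = 1.6779e-04 /h
MTBF = 1 / λ_sys = 5960 h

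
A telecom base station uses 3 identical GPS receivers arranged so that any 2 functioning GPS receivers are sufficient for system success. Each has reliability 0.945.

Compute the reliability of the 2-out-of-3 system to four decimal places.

0.9913

R = Σ_{i=2}^{3} C(3,i) p^i (1−p)^{3−i} with p = 0.945
C(3,2)·0.945^2·0.055^1 = 0.147349
C(3,3)·0.945^3·0.055^0 = 0.843909
Sum = 0.9913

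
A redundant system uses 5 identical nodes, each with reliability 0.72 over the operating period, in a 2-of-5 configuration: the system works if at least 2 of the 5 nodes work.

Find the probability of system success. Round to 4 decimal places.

0.9762

R = Σ_{i=2}^{5} C(5,i) p^i (1−p)^{5−i} with p = 0.72
C(5,2)·0.72^2·0.28^3 = 0.113799
C(5,3)·0.72^3·0.28^2 = 0.292626
C(5,4)·0.72^4·0.28^1 = 0.376234
C(5,5)·0.72^5·0.28^0 = 0.193492
Sum = 0.9762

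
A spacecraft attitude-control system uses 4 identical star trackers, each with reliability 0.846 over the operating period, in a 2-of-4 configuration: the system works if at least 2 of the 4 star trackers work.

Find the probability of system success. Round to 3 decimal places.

R = Σ_{i=2}^{4} C(4,i) p^i (1−p)^{4−i} with p = 0.846
C(4,2)·0.846^2·0.154^2 = 0.10184
C(4,3)·0.846^3·0.154^1 = 0.37299
C(4,4)·0.846^4·0.154^0 = 0.51225
Sum = 0.987

0.987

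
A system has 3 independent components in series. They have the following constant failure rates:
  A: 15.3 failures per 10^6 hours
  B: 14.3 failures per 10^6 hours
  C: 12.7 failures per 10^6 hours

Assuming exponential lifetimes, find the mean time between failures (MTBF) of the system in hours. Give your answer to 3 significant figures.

Series of exponential components: λ_sys = Σ λ_i
λ_sys = 0.0000153 + 0.0000143 + 0.0000127 = 4.2300e-05 /h
MTBF = 1 / λ_sys = 23600 h

23600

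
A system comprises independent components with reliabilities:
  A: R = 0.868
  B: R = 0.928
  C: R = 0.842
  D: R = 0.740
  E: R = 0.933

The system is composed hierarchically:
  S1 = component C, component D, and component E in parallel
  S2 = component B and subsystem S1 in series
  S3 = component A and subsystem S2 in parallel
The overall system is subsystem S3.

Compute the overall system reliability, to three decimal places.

Parallel (C, D, and E): 1 − (1 − 0.84200)(1 − 0.74000)(1 − 0.93300) = 0.99725
Series (B and [0.99725]): 0.92800 × 0.99725 = 0.92545
Parallel (A and [0.92545]): 1 − (1 − 0.86800)(1 − 0.92545) = 0.990

0.990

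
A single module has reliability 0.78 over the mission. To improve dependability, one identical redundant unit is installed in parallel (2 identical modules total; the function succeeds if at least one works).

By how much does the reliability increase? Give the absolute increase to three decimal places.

R_before = 0.78
R_after = 1 − (1 − 0.78)^2 = 0.952
ΔR = 0.952 − 0.78 = 0.172

0.172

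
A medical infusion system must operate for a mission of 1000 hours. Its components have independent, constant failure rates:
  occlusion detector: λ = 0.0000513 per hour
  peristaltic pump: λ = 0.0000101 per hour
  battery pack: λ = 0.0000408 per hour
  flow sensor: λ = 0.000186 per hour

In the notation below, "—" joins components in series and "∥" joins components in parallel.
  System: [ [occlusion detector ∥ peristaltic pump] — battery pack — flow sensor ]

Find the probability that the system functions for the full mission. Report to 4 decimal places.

R(occlusion detector) = exp(−0.0000513 × 1000) = 0.949994
R(peristaltic pump) = exp(−0.0000101 × 1000) = 0.989951
R(battery pack) = exp(−0.0000408 × 1000) = 0.960021
R(flow sensor) = exp(−0.000186 × 1000) = 0.830274
Parallel (occlusion detector and peristaltic pump): 1 − (1 − 0.949994)(1 − 0.989951) = 0.999497
Series ([0.999497], battery pack, and flow sensor): 0.999497 × 0.960021 × 0.830274 = 0.7967

0.7967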